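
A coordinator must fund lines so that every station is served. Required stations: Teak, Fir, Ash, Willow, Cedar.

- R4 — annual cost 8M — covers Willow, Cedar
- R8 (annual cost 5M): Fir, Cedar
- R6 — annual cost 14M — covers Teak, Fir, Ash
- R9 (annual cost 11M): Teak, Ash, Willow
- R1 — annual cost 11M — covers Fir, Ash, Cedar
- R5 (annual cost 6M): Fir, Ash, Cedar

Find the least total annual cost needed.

16

The greedy cost-per-new-station heuristic would pick R5 and R9 for 17, but a cheaper cover exists.
Choose R8 and R9: together they cover Teak, Fir, Ash, Willow, Cedar — every station.
Total annual cost: 5 + 11 = 16.
No cover costs less than 16.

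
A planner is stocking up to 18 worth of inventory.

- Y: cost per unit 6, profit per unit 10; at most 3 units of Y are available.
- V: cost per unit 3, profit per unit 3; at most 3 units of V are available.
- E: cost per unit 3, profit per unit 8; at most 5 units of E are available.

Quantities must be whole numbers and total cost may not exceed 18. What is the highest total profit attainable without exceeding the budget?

43

Take 1×V and 5×E: cost 18 ≤ 18, profit 1·3 + 5·8 = 43.
E has the best ratio (8/3) and is taken to its limit of 5; remaining capacity is filled optimally with the others.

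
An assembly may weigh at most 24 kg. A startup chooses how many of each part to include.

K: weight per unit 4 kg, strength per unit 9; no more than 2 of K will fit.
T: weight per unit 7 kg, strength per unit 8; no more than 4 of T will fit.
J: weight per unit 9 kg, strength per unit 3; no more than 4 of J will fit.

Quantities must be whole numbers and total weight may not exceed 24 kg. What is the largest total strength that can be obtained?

34

K has the best ratio (9/4); taking only K gives at most 2×9 = 18 (stopped by the supply cap of 2).
Mixing does better — 2×K and 2×T: weight 22 ≤ 24, strength 2·9 + 2·8 = 34.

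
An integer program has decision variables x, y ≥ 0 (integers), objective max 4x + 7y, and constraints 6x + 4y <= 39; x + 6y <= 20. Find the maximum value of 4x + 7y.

34

Relaxing integrality, the LP optimum is 36.97 at (x,y) = (4.81, 2.53), which is not an integer point.
(x,y)=(5,2): 6·5+4·2=38≤39, 1·5+6·2=17≤20, objective 34.
(x,y)=(4,2): 6·4+4·2=32≤39, 1·4+6·2=16≤20, objective 30.
(x,y)=(5,1): 6·5+4·1=34≤39, 1·5+6·1=11≤20, objective 27.
(x,y)=(3,2): 6·3+4·2=26≤39, 1·3+6·2=15≤20, objective 26.
The best lattice point is (5,2), giving 34.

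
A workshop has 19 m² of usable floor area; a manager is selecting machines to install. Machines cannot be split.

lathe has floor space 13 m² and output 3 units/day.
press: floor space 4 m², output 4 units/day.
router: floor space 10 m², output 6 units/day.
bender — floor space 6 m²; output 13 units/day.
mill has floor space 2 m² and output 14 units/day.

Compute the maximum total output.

Treat it as a binary knapsack problem.
bender + mill: floor space 6 + 2 = 8 ≤ 19, output 13 + 14 = 27.
router + bender + mill: floor space 10 + 6 + 2 = 18 ≤ 19, output 6 + 13 + 14 = 33.
press + bender + mill: floor space 4 + 6 + 2 = 12 ≤ 19, output 4 + 13 + 14 = 31.
Best is router, bender, and mill with total output 33.

33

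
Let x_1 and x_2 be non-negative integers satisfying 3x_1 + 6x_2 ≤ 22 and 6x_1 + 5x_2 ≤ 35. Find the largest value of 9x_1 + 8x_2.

53

Relaxing integrality, the LP optimum is 53.14 at (x_1,x_2) = (4.76, 1.29), which is not an integer point.
(x_1,x_2)=(5,1) is feasible, giving 53.
(x_1,x_2)=(5,0) is feasible, giving 45.
(x_1,x_2)=(4,1) is feasible, giving 44.
No feasible integer point exceeds 53.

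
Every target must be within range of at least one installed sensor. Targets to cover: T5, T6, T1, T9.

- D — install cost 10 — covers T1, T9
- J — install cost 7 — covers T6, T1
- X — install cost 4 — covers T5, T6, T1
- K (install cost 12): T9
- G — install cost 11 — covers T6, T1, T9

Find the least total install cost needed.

14

This is a weighted set-cover instance.
Choose D and X: together they cover T5, T6, T1, T9 — every target.
Total install cost: 10 + 4 = 14.
No cover costs less than 14.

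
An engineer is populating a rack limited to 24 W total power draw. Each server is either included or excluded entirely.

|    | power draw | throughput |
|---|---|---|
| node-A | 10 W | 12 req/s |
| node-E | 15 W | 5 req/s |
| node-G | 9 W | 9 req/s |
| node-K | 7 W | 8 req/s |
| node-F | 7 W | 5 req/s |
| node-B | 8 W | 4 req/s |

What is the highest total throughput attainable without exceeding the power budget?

This is a 0-1 knapsack instance.
Allowing fractional choices, the relaxed optimum would be about 27.0, but servers are indivisible.
node-G + node-K + node-F: power draw 9 + 7 + 7 = 23 ≤ 24, throughput 9 + 8 + 5 = 22.
node-A + node-K + node-F: power draw 10 + 7 + 7 = 24 ≤ 24, throughput 12 + 8 + 5 = 25.
Best is node-A, node-K, and node-F with total throughput 25.

25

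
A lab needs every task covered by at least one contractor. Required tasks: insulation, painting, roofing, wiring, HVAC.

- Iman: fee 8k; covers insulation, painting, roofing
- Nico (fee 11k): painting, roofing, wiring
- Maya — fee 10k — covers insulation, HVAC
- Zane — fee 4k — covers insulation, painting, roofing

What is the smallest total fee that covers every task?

21

The greedy cost-per-new-task heuristic would pick Zane, Maya, and Nico for 25, but a cheaper cover exists.
Choose Nico and Maya: together they cover insulation, painting, roofing, wiring, HVAC — every task.
Total fee: 11 + 10 = 21.
No cover costs less than 21.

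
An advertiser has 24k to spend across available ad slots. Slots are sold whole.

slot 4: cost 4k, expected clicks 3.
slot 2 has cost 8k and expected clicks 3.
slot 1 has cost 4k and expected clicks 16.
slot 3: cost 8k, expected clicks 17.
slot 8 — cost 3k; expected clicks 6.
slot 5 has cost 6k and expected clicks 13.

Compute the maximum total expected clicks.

This is a 0-1 knapsack instance.
Allowing fractional choices, the relaxed optimum would be about 54.2, but ad slots are indivisible.
slot 4 + slot 1 + slot 3 + slot 5: cost 4 + 4 + 8 + 6 = 22 ≤ 24, expected clicks 3 + 16 + 17 + 13 = 49.
slot 1 + slot 3 + slot 8 + slot 5: cost 4 + 8 + 3 + 6 = 21 ≤ 24, expected clicks 16 + 17 + 6 + 13 = 52.
slot 1 + slot 3 + slot 5: cost 4 + 8 + 6 = 18 ≤ 24, expected clicks 16 + 17 + 13 = 46.
Best is slot 1, slot 3, slot 8, and slot 5 with total expected clicks 52.

52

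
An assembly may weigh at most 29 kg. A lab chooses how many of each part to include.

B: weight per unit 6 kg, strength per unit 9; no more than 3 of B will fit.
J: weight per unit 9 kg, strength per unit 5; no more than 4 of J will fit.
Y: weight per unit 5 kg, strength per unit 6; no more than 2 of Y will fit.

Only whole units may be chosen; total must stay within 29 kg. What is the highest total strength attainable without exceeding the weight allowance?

This is a bounded integer knapsack.
Take 3×B and 2×Y: weight 28 ≤ 29, strength 3·9 + 2·6 = 39.
B has the best ratio (9/6) and is taken to its limit of 3; remaining capacity is filled optimally with the others.

39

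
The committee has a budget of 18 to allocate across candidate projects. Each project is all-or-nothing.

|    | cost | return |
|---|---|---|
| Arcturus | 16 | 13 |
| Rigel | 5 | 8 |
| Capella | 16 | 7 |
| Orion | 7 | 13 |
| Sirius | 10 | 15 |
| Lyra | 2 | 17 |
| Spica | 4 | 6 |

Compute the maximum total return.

Rigel + Orion + Lyra: cost 5 + 7 + 2 = 14 ≤ 18, return 8 + 13 + 17 = 38.
Rigel + Orion + Lyra + Spica: cost 5 + 7 + 2 + 4 = 18 ≤ 18, return 8 + 13 + 17 + 6 = 44.
Rigel + Sirius + Lyra: cost 5 + 10 + 2 = 17 ≤ 18, return 8 + 15 + 17 = 40.
Best is Rigel, Orion, Lyra, and Spica with total return 44.

44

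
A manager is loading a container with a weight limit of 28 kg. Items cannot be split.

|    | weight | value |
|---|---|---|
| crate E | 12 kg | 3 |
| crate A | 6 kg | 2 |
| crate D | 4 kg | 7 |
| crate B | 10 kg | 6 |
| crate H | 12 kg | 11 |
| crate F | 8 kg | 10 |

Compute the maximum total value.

This is an integer program with binary decision variables.
Take crate D, crate H, and crate F: weight 4 + 12 + 8 = 24 ≤ 28, value 7 + 11 + 10 = 28.
No other feasible combination does better.

28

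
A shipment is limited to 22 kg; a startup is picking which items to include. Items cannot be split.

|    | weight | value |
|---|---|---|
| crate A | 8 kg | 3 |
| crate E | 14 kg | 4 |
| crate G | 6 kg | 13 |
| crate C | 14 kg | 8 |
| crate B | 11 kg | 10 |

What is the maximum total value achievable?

23

crate E + crate G: weight 14 + 6 = 20 ≤ 22, value 4 + 13 = 17.
crate G + crate C: weight 6 + 14 = 20 ≤ 22, value 13 + 8 = 21.
crate G + crate B: weight 6 + 11 = 17 ≤ 22, value 13 + 10 = 23.
Best is crate G and crate B with total value 23.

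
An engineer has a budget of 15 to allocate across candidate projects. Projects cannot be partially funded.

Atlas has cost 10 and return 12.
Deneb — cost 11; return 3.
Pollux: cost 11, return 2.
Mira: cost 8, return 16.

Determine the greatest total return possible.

16

This is a 0-1 knapsack instance.
Take Mira: cost 8 ≤ 15, return 16.
No other feasible combination does better.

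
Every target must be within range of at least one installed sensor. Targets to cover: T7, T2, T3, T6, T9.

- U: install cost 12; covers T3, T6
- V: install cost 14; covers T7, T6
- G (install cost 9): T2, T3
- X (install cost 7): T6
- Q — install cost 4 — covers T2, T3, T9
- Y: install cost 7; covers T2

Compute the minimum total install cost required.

18

This is a weighted set-cover instance.
Choose V and Q: together they cover T7, T2, T3, T6, T9 — every target.
Total install cost: 14 + 4 = 18.
No cover costs less than 18.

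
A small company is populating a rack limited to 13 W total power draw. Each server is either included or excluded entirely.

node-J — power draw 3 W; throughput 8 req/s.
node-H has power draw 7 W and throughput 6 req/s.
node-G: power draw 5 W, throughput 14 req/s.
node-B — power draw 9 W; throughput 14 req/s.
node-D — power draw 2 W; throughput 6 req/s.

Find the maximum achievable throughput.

Allowing fractional choices, the relaxed optimum would be about 32.7, but servers are indivisible.
node-J + node-G: power draw 3 + 5 = 8 ≤ 13, throughput 8 + 14 = 22.
node-J + node-G + node-D: power draw 3 + 5 + 2 = 10 ≤ 13, throughput 8 + 14 + 6 = 28.
Best is node-J, node-G, and node-D with total throughput 28.

28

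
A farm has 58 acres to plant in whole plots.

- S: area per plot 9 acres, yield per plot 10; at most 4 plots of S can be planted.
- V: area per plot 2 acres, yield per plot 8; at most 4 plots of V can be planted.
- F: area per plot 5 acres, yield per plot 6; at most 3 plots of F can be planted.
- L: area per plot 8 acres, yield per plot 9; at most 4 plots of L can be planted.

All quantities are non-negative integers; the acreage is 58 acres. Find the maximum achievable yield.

89

Take 3×S, 4×V, 3×F, and 1×L: area 58 ≤ 58, yield 3·10 + 4·8 + 3·6 + 1·9 = 89.
V has the best ratio (8/2) and is taken to its limit of 4; remaining capacity is filled optimally with the others.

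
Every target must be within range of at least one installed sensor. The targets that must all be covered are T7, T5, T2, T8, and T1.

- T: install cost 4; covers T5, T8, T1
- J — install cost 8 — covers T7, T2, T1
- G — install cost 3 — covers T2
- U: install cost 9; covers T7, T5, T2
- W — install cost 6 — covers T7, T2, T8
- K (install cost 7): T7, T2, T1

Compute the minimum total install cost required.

The greedy cost-per-new-target heuristic would pick T, G, and W for 13, but a cheaper cover exists.
Choose T and W: together they cover T7, T5, T2, T8, T1 — every target.
Total install cost: 4 + 6 = 10.
No cover costs less than 10.

10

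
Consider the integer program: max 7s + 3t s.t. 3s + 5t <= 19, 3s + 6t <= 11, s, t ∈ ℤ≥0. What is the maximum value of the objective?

(s,t)=(3,0) is feasible, giving 21.
(s,t)=(2,0) is feasible, giving 14.
The best lattice point is (3,0), giving 21.

21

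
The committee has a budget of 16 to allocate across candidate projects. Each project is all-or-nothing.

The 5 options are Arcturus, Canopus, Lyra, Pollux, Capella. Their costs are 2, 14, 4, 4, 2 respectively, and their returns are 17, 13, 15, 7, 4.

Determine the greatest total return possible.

43

Arcturus + Lyra + Capella: cost 2 + 4 + 2 = 8 ≤ 16, return 17 + 15 + 4 = 36.
Arcturus + Lyra + Pollux + Capella: cost 2 + 4 + 4 + 2 = 12 ≤ 16, return 17 + 15 + 7 + 4 = 43.
Arcturus + Lyra + Pollux: cost 2 + 4 + 4 = 10 ≤ 16, return 17 + 15 + 7 = 39.
Best is Arcturus, Lyra, Pollux, and Capella with total return 43.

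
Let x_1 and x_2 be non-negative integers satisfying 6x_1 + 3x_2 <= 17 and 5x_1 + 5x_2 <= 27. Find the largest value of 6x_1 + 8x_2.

40

Relaxing integrality, the LP optimum is 43.20 at (x_1,x_2) = (0, 5.4), which is not an integer point.
(x_1,x_2)=(0,5): 6·0+3·5=15≤17, 5·0+5·5=25≤27, objective 40.
(x_1,x_2)=(0,4): 6·0+3·4=12≤17, 5·0+5·4=20≤27, objective 32.
No feasible integer point exceeds 40.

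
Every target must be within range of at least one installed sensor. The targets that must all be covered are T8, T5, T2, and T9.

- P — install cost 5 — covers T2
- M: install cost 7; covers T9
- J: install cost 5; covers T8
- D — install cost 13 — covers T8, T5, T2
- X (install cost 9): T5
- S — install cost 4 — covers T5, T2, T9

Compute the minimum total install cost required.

9

This is a weighted set-cover instance.
Choose J and S: together they cover T8, T5, T2, T9 — every target.
Total install cost: 5 + 4 = 9.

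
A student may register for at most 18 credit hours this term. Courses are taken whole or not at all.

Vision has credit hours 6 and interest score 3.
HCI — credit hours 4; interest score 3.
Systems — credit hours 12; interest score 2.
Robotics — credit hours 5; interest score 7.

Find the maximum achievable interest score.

13

This is a 0-1 knapsack instance.
Take Vision, HCI, and Robotics: credit hours 6 + 4 + 5 = 15 ≤ 18, interest score 3 + 3 + 7 = 13.
No other feasible combination does better.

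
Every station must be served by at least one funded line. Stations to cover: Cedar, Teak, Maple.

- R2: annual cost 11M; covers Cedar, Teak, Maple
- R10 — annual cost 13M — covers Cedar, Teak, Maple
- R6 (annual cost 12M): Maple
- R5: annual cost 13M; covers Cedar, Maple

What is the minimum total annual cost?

11

R2 alone covers Cedar, Teak, Maple — every station.
Total annual cost: 11.
No cover costs less than 11.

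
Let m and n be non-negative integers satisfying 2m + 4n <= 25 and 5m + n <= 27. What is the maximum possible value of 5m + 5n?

The continuous relaxation peaks at (4.61, 3.94) with value 42.78; rounding to a feasible lattice point costs some objective.
(m,n)=(4,4) is feasible, giving 40.
(m,n)=(3,4) is feasible, giving 35.
(m,n)=(4,3) is feasible, giving 35.
No feasible integer point exceeds 40.

40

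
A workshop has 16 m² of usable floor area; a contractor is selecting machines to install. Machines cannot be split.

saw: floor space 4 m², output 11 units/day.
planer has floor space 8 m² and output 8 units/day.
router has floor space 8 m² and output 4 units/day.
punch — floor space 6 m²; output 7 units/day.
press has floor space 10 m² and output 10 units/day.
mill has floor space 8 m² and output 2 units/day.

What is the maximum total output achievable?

21

Take saw and press: floor space 4 + 10 = 14 ≤ 16, output 11 + 10 = 21.
No other feasible combination does better.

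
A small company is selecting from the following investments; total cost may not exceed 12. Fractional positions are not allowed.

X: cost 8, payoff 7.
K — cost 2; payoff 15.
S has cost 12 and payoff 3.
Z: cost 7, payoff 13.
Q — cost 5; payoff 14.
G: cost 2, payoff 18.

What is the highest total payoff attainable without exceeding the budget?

Take K, Q, and G: cost 2 + 5 + 2 = 9 ≤ 12, payoff 15 + 14 + 18 = 47.
No other feasible combination does better.

47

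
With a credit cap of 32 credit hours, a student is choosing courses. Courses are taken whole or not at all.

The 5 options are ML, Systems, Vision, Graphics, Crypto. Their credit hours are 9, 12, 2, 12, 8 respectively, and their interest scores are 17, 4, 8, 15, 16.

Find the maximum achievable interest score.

ML + Graphics + Crypto: credit hours 9 + 12 + 8 = 29 ≤ 32, interest score 17 + 15 + 16 = 48.
ML + Vision + Graphics + Crypto: credit hours 9 + 2 + 12 + 8 = 31 ≤ 32, interest score 17 + 8 + 15 + 16 = 56.
ML + Systems + Vision + Crypto: credit hours 9 + 12 + 2 + 8 = 31 ≤ 32, interest score 17 + 4 + 8 + 16 = 45.
Best is ML, Vision, Graphics, and Crypto with total interest score 56.

56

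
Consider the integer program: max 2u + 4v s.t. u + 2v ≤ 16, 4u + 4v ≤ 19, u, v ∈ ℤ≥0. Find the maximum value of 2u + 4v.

(u,v)=(0,4): 1·0+2·4=8≤16, 4·0+4·4=16≤19, objective 16.
(u,v)=(1,3): 1·1+2·3=7≤16, 4·1+4·3=16≤19, objective 14.
(u,v)=(0,3): 1·0+2·3=6≤16, 4·0+4·3=12≤19, objective 12.
No feasible integer point exceeds 16.

16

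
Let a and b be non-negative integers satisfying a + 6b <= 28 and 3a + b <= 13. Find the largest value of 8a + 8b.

(a,b)=(3,4): 1·3+6·4=27≤28, 3·3+1·4=13≤13, objective 56.
(a,b)=(2,4): 1·2+6·4=26≤28, 3·2+1·4=10≤13, objective 48.
(a,b)=(3,3): 1·3+6·3=21≤28, 3·3+1·3=12≤13, objective 48.
Maximum is 56 at (a,b)=(3,4).

56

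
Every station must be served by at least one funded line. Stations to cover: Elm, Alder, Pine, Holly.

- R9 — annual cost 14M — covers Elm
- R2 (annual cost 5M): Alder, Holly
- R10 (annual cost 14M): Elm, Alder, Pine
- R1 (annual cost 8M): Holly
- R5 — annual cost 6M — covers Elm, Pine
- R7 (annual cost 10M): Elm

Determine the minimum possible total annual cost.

Choose R2 and R5: together they cover Elm, Alder, Pine, Holly — every station.
Total annual cost: 5 + 6 = 11.
No cover costs less than 11.

11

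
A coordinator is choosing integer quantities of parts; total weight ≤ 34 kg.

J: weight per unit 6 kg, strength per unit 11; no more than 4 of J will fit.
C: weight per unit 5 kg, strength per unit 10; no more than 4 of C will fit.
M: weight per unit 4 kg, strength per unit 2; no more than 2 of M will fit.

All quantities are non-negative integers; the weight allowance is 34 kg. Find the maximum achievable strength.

64

3×J and 3×C: weight 33 ≤ 34, strength 3·11 + 3·10 = 63.
4×J and 2×C: weight 34 ≤ 34, strength 4·11 + 2·10 = 64.
Best is 64.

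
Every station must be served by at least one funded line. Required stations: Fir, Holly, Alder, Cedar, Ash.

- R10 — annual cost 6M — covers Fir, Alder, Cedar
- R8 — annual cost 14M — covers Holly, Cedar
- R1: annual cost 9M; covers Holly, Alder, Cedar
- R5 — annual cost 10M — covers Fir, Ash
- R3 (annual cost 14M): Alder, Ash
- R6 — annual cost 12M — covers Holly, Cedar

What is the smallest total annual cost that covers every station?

The greedy cost-per-new-station heuristic would pick R10, R1, and R5 for 25, but a cheaper cover exists.
Choose R1 and R5: together they cover Fir, Holly, Alder, Cedar, Ash — every station.
Total annual cost: 9 + 10 = 19.
No cover costs less than 19.

19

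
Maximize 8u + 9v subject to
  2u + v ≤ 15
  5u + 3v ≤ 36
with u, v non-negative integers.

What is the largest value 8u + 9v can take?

(u,v)=(0,12): 2·0+1·12=12≤15, 5·0+3·12=36≤36, objective 108.
(u,v)=(0,11): 2·0+1·11=11≤15, 5·0+3·11=33≤36, objective 99.
The best lattice point is (0,12), giving 108.

108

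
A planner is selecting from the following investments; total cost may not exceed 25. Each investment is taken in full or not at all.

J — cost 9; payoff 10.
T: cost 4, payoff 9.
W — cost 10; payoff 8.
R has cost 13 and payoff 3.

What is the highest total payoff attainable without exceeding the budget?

J + W: cost 9 + 10 = 19 ≤ 25, payoff 10 + 8 = 18.
J + T + W: cost 9 + 4 + 10 = 23 ≤ 25, payoff 10 + 9 + 8 = 27.
J + T: cost 9 + 4 = 13 ≤ 25, payoff 10 + 9 = 19.
Best is J, T, and W with total payoff 27.

27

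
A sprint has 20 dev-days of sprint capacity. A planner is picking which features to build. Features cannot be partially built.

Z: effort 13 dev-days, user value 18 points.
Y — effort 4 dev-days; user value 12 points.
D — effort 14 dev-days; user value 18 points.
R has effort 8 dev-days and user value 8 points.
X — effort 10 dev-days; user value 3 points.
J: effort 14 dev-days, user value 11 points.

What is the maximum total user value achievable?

30

Take Z and Y: effort 13 + 4 = 17 ≤ 20, user value 18 + 12 = 30.
No feasible combination exceeds this.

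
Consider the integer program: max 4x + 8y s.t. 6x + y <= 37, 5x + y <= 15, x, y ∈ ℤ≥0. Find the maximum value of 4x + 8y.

(x,y)=(0,15): 6·0+1·15=15≤37, 5·0+1·15=15≤15, objective 120.
(x,y)=(0,14): 6·0+1·14=14≤37, 5·0+1·14=14≤15, objective 112.
No feasible integer point exceeds 120.

120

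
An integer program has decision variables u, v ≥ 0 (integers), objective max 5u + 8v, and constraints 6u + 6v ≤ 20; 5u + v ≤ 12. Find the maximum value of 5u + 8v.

24

(u,v)=(0,3): 6·0+6·3=18≤20, 5·0+1·3=3≤12, objective 24.
(u,v)=(1,2): 6·1+6·2=18≤20, 5·1+1·2=7≤12, objective 21.
Maximum is 24 at (u,v)=(0,3).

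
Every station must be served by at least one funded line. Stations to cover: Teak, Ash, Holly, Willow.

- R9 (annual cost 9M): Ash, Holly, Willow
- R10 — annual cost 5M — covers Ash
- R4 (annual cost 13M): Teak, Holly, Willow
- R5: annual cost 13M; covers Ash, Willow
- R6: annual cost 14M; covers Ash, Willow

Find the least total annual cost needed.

This is an integer covering problem.
The greedy cost-per-new-station heuristic would pick R9 and R4 for 22, but a cheaper cover exists.
Choose R10 and R4: together they cover Teak, Ash, Holly, Willow — every station.
Total annual cost: 5 + 13 = 18.
No cover costs less than 18.

18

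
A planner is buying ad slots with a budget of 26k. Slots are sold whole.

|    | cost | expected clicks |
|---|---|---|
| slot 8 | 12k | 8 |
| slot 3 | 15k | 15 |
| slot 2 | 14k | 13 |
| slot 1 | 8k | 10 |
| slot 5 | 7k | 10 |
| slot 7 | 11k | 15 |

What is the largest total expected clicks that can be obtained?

35

slot 1 + slot 5 + slot 7: cost 8 + 7 + 11 = 26 ≤ 26, expected clicks 10 + 10 + 15 = 35.
slot 3 + slot 7: cost 15 + 11 = 26 ≤ 26, expected clicks 15 + 15 = 30.
slot 2 + slot 7: cost 14 + 11 = 25 ≤ 26, expected clicks 13 + 15 = 28.
Best is slot 1, slot 5, and slot 7 with total expected clicks 35.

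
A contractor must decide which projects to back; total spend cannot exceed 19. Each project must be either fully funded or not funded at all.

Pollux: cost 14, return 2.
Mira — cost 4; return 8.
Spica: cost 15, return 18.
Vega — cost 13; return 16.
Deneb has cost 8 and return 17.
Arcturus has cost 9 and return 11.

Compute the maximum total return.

28

Allowing fractional choices, the relaxed optimum would be about 33.6, but projects are indivisible.
Mira + Spica: cost 4 + 15 = 19 ≤ 19, return 8 + 18 = 26.
Deneb + Arcturus: cost 8 + 9 = 17 ≤ 19, return 17 + 11 = 28.
Best is Deneb and Arcturus with total return 28.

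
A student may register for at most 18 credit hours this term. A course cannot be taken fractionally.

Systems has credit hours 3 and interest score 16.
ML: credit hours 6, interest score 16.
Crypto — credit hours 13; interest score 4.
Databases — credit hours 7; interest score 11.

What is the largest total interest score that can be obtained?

43

This is a 0-1 knapsack instance.
Take Systems, ML, and Databases: credit hours 3 + 6 + 7 = 16 ≤ 18, interest score 16 + 16 + 11 = 43.
No other feasible combination does better.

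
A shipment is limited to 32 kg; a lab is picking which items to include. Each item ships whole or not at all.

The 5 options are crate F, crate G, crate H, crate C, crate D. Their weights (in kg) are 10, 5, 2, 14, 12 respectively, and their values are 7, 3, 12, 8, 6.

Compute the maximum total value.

Treat it as a binary knapsack problem.
Allowing fractional choices, the relaxed optimum would be about 30.5, but items are indivisible.
crate F + crate H + crate C: weight 10 + 2 + 14 = 26 ≤ 32, value 7 + 12 + 8 = 27.
crate F + crate G + crate H + crate D: weight 10 + 5 + 2 + 12 = 29 ≤ 32, value 7 + 3 + 12 + 6 = 28.
crate F + crate G + crate H + crate C: weight 10 + 5 + 2 + 14 = 31 ≤ 32, value 7 + 3 + 12 + 8 = 30.
Best is crate F, crate G, crate H, and crate C with total value 30.

30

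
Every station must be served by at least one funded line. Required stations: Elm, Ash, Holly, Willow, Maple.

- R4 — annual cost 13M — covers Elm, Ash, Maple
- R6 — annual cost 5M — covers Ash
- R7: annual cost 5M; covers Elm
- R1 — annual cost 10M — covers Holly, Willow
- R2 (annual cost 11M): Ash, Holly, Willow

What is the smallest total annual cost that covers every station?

The greedy cost-per-new-station heuristic would pick R2, R7, and R4 for 29, but a cheaper cover exists.
Choose R4 and R1: together they cover Elm, Ash, Holly, Willow, Maple — every station.
Total annual cost: 13 + 10 = 23.
No cover costs less than 23.

23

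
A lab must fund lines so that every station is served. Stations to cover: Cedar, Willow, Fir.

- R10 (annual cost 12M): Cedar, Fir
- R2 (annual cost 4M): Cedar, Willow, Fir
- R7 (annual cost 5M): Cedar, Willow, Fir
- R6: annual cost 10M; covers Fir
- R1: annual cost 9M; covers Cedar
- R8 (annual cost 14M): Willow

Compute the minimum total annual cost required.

4

R2 alone covers Cedar, Willow, Fir — every station.
Total annual cost: 4.
No cover costs less than 4.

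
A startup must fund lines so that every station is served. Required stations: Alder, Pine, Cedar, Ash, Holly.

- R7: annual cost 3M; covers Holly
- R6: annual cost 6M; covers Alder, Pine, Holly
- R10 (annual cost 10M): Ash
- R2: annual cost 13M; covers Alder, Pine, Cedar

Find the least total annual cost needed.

26

The greedy cost-per-new-station heuristic would pick R6, R10, and R2 for 29, but a cheaper cover exists.
Choose R7, R10, and R2: together they cover Alder, Pine, Cedar, Ash, Holly — every station.
Total annual cost: 3 + 10 + 13 = 26.
No cover costs less than 26.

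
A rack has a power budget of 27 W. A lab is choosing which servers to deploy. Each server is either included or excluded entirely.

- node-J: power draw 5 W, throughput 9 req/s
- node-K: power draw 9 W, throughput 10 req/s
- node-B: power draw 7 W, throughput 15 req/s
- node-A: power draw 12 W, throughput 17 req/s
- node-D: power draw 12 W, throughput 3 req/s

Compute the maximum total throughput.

41

Allowing fractional choices, the relaxed optimum would be about 44.3, but servers are indivisible.
node-J + node-K + node-B: power draw 5 + 9 + 7 = 21 ≤ 27, throughput 9 + 10 + 15 = 34.
node-J + node-B + node-A: power draw 5 + 7 + 12 = 24 ≤ 27, throughput 9 + 15 + 17 = 41.
node-J + node-K + node-A: power draw 5 + 9 + 12 = 26 ≤ 27, throughput 9 + 10 + 17 = 36.
Best is node-J, node-B, and node-A with total throughput 41.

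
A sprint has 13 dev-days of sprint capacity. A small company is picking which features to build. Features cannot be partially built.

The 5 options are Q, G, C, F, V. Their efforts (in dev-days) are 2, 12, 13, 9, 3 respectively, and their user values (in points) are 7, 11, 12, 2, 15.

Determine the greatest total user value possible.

22

Treat it as a binary knapsack problem.
Allowing fractional choices, the relaxed optimum would be about 29.4, but features are indivisible.
F + V: effort 9 + 3 = 12 ≤ 13, user value 2 + 15 = 17.
V: effort 3 ≤ 13, user value 15.
Q + V: effort 2 + 3 = 5 ≤ 13, user value 7 + 15 = 22.
Best is Q and V with total user value 22.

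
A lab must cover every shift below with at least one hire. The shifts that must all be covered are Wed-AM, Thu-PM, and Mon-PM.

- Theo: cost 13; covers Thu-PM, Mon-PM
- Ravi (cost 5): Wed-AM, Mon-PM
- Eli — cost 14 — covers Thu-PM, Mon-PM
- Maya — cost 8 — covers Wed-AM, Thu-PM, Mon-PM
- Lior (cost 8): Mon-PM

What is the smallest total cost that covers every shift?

The greedy cost-per-new-shift heuristic would pick Ravi and Maya for 13, but a cheaper cover exists.
Maya alone covers Wed-AM, Thu-PM, Mon-PM — every shift.
Total cost: 8.
No cover costs less than 8.

8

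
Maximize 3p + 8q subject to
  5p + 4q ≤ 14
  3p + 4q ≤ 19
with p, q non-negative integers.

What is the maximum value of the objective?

(p,q)=(0,3): 5·0+4·3=12≤14, 3·0+4·3=12≤19, objective 24.
(p,q)=(1,2): 5·1+4·2=13≤14, 3·1+4·2=11≤19, objective 19.
(p,q)=(0,2): 5·0+4·2=8≤14, 3·0+4·2=8≤19, objective 16.
No feasible integer point exceeds 24.

24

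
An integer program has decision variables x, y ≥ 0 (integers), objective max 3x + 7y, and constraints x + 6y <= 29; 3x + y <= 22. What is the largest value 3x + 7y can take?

43

The continuous relaxation peaks at (6.06, 3.82) with value 44.94; rounding to a feasible lattice point costs some objective.
(x,y)=(5,4): 1·5+6·4=29≤29, 3·5+1·4=19≤22, objective 43.
(x,y)=(4,4): 1·4+6·4=28≤29, 3·4+1·4=16≤22, objective 40.
(x,y)=(6,3): 1·6+6·3=24≤29, 3·6+1·3=21≤22, objective 39.
Maximum is 43 at (x,y)=(5,4).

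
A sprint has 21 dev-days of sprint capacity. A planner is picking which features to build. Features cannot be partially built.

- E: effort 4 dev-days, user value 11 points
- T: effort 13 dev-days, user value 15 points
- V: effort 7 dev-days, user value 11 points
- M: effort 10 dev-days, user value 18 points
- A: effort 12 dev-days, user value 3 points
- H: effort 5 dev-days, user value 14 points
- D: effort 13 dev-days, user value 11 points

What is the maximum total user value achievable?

43

Take E, M, and H: effort 4 + 10 + 5 = 19 ≤ 21, user value 11 + 18 + 14 = 43.
No other feasible combination does better.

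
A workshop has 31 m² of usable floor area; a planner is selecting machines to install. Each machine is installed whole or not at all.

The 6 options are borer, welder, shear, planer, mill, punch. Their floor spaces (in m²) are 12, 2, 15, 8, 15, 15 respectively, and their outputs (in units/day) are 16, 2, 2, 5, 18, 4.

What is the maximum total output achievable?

Treat it as a binary knapsack problem.
Allowing fractional choices, the relaxed optimum would be about 37.2, but machines are indivisible.
borer + mill: floor space 12 + 15 = 27 ≤ 31, output 16 + 18 = 34.
borer + welder + mill: floor space 12 + 2 + 15 = 29 ≤ 31, output 16 + 2 + 18 = 36.
Best is borer, welder, and mill with total output 36.

36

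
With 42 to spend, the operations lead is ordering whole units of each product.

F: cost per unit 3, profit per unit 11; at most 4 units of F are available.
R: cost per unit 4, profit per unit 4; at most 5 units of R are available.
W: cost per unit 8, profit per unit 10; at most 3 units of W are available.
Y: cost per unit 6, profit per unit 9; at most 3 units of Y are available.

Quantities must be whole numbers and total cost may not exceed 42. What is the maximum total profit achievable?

85

This is a bounded integer knapsack.
F has the best ratio (11/3); taking only F gives at most 4×11 = 44 (stopped by the supply cap of 4).
Mixing does better — 4×F, 1×R, 1×W, and 3×Y: cost 42 ≤ 42, profit 4·11 + 1·4 + 1·10 + 3·9 = 85.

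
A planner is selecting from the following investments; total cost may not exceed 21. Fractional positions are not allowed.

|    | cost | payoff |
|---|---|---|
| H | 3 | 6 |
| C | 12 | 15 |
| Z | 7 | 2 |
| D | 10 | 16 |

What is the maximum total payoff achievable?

24

H + D: cost 3 + 10 = 13 ≤ 21, payoff 6 + 16 = 22.
H + Z + D: cost 3 + 7 + 10 = 20 ≤ 21, payoff 6 + 2 + 16 = 24.
H + C: cost 3 + 12 = 15 ≤ 21, payoff 6 + 15 = 21.
Best is H, Z, and D with total payoff 24.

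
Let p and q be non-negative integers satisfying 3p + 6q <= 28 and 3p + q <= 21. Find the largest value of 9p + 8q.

(p,q)=(7,0) is feasible, giving 63.
(p,q)=(6,1) is feasible, giving 62.
(p,q)=(5,2) is feasible, giving 61.
(p,q)=(6,0) is feasible, giving 54.
No feasible integer point exceeds 63.

63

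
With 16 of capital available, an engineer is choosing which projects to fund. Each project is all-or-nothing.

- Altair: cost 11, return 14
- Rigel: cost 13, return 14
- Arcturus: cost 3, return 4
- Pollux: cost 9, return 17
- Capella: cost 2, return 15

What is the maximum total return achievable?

36

Allowing fractional choices, the relaxed optimum would be about 38.5, but projects are indivisible.
Pollux + Capella: cost 9 + 2 = 11 ≤ 16, return 17 + 15 = 32.
Altair + Arcturus + Capella: cost 11 + 3 + 2 = 16 ≤ 16, return 14 + 4 + 15 = 33.
Arcturus + Pollux + Capella: cost 3 + 9 + 2 = 14 ≤ 16, return 4 + 17 + 15 = 36.
Best is Arcturus, Pollux, and Capella with total return 36.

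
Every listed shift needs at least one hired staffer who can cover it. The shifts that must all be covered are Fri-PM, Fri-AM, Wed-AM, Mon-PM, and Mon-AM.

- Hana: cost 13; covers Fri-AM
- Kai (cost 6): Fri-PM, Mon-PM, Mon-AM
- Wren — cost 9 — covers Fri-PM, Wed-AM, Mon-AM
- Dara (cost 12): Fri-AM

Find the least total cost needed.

27

This is a weighted set-cover instance.
Choose Kai, Wren, and Dara: together they cover Fri-PM, Fri-AM, Wed-AM, Mon-PM, Mon-AM — every shift.
Total cost: 6 + 9 + 12 = 27.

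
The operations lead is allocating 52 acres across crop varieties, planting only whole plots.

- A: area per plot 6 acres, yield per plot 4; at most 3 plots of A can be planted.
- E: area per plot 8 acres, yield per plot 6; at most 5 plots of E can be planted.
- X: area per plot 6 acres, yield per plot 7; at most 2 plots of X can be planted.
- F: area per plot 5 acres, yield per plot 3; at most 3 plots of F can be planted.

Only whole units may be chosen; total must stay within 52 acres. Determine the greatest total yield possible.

44

5×E and 2×X: area 52 ≤ 52, yield 5·6 + 2·7 = 44.
1×A, 3×E, 2×X, and 2×F: area 52 ≤ 52, yield 1·4 + 3·6 + 2·7 + 2·3 = 42.
Best is 44.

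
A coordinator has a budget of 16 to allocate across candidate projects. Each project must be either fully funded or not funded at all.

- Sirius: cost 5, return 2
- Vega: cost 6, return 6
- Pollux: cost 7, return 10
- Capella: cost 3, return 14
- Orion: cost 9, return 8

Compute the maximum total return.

Pollux + Capella: cost 7 + 3 = 10 ≤ 16, return 10 + 14 = 24.
Vega + Pollux + Capella: cost 6 + 7 + 3 = 16 ≤ 16, return 6 + 10 + 14 = 30.
Sirius + Pollux + Capella: cost 5 + 7 + 3 = 15 ≤ 16, return 2 + 10 + 14 = 26.
Best is Vega, Pollux, and Capella with total return 30.

30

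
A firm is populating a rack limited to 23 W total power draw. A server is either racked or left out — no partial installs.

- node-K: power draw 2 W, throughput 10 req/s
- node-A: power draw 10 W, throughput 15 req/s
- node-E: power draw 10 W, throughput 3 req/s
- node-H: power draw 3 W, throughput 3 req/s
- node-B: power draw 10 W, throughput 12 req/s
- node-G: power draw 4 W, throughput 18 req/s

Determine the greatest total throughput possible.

Allowing fractional choices, the relaxed optimum would be about 51.4, but servers are indivisible.
node-K + node-A + node-G: power draw 2 + 10 + 4 = 16 ≤ 23, throughput 10 + 15 + 18 = 43.
node-K + node-H + node-B + node-G: power draw 2 + 3 + 10 + 4 = 19 ≤ 23, throughput 10 + 3 + 12 + 18 = 43.
node-K + node-A + node-H + node-G: power draw 2 + 10 + 3 + 4 = 19 ≤ 23, throughput 10 + 15 + 3 + 18 = 46.
Best is node-K, node-A, node-H, and node-G with total throughput 46.

46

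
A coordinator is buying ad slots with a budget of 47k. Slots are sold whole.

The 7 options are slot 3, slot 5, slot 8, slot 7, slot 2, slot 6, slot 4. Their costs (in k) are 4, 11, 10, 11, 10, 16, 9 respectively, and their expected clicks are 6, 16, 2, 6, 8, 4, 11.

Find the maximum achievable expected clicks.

This is an integer program with binary decision variables.
slot 3 + slot 5 + slot 2 + slot 4: cost 4 + 11 + 10 + 9 = 34 ≤ 47, expected clicks 6 + 16 + 8 + 11 = 41.
slot 3 + slot 5 + slot 8 + slot 2 + slot 4: cost 4 + 11 + 10 + 10 + 9 = 44 ≤ 47, expected clicks 6 + 16 + 2 + 8 + 11 = 43.
slot 3 + slot 5 + slot 7 + slot 2 + slot 4: cost 4 + 11 + 11 + 10 + 9 = 45 ≤ 47, expected clicks 6 + 16 + 6 + 8 + 11 = 47.
Best is slot 3, slot 5, slot 7, slot 2, and slot 4 with total expected clicks 47.

47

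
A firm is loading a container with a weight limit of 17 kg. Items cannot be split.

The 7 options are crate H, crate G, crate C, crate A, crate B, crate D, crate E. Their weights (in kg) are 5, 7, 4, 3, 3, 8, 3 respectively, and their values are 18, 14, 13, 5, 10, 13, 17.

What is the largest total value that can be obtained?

Allowing fractional choices, the relaxed optimum would be about 62.0, but items are indivisible.
crate H + crate C + crate A + crate E: weight 5 + 4 + 3 + 3 = 15 ≤ 17, value 18 + 13 + 5 + 17 = 53.
crate H + crate C + crate B + crate E: weight 5 + 4 + 3 + 3 = 15 ≤ 17, value 18 + 13 + 10 + 17 = 58.
crate G + crate C + crate B + crate E: weight 7 + 4 + 3 + 3 = 17 ≤ 17, value 14 + 13 + 10 + 17 = 54.
Best is crate H, crate C, crate B, and crate E with total value 58.

58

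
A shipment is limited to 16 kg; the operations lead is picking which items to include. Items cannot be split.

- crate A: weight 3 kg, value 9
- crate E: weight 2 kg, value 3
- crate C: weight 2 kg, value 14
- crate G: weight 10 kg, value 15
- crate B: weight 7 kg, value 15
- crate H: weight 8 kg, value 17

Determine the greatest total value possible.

43

Allowing fractional choices, the relaxed optimum would be about 46.5, but items are indivisible.
crate A + crate E + crate C + crate B: weight 3 + 2 + 2 + 7 = 14 ≤ 16, value 9 + 3 + 14 + 15 = 41.
crate A + crate C + crate H: weight 3 + 2 + 8 = 13 ≤ 16, value 9 + 14 + 17 = 40.
crate A + crate E + crate C + crate H: weight 3 + 2 + 2 + 8 = 15 ≤ 16, value 9 + 3 + 14 + 17 = 43.
Best is crate A, crate E, crate C, and crate H with total value 43.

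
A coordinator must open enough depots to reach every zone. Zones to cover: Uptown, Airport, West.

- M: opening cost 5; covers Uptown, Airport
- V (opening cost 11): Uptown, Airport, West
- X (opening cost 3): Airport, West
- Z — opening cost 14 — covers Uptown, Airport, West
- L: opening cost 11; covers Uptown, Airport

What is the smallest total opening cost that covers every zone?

8

Choose M and X: together they cover Uptown, Airport, West — every zone.
Total opening cost: 5 + 3 = 8.
No cover costs less than 8.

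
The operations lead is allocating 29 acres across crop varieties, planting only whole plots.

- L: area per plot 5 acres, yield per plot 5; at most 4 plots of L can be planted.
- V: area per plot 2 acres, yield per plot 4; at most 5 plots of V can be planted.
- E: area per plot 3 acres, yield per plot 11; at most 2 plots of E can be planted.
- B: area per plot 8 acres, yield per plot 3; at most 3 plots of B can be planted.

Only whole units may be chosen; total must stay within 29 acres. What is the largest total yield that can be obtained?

53

This is a bounded integer knapsack.
2×L, 5×V, and 2×E: area 26 ≤ 29, yield 2·5 + 5·4 + 2·11 = 52.
3×L, 4×V, and 2×E: area 29 ≤ 29, yield 3·5 + 4·4 + 2·11 = 53.
Best is 53.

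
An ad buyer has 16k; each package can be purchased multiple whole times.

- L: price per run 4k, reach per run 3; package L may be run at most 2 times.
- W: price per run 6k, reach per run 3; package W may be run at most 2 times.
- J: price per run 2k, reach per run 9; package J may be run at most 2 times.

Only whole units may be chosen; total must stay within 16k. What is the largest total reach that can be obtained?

Take 2×W and 2×J: price 16 ≤ 16, reach 2·3 + 2·9 = 24.
J has the best ratio (9/2) and is taken to its limit of 2; remaining capacity is filled optimally with the others.

24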